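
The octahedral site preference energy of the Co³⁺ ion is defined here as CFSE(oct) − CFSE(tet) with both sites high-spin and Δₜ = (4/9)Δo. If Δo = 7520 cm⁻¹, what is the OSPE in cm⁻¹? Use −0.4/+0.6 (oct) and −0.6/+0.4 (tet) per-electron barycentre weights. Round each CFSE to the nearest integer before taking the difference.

Co³⁺: group 9, so d-count = 9 − 3 = 6.
In an octahedral site d⁶ (HS) is t2g^4 e_g^2, giving CFSE(oct) = -0.4Δo = -3008 cm⁻¹.
Tetrahedral e^3 t2^3 gives -0.6Δₜ = -0.6 × (4/9) × 7520 = -2005 cm⁻¹.
Subtracting, OSPE = -3008 − (-2005) = -1003 cm⁻¹.

-1003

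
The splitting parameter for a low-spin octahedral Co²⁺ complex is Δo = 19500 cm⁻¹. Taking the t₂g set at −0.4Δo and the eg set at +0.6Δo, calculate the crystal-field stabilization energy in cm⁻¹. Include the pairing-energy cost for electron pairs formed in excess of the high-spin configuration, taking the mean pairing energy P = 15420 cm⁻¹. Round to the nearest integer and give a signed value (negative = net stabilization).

Co is in group 9, so Co²⁺ is d⁷ (9 − 2 = 7).
The d⁷ electrons fill as t₂g⁶ eg¹.
The orbital stabilization is -1.8Δo = -1.8 × 19500 = -35100 cm⁻¹.
High-spin d⁷ would be t₂g⁵ eg² with 2 pairs; low-spin has 3, so 1 excess pair costs +1P = +15420 cm⁻¹.
Combining: -35100 + 15420 = -19680 cm⁻¹.

-19680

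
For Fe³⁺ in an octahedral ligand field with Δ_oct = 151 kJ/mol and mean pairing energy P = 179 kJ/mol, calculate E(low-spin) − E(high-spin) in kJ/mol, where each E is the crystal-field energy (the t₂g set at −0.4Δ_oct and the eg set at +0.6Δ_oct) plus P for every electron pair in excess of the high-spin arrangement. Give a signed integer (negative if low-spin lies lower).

56

Group 8 minus oxidation state +3 gives a d⁵ configuration for Fe³⁺.
High-spin d⁵ fills as t₂g³ eg² with CFSE 3(−0.4) + 2(+0.6) = 0.0Δ_oct = 0 kJ/mol.
Low-spin: t₂g⁵ eg⁰, orbital CFSE = -2.0Δ_oct = -302 kJ/mol; plus 2 excess pairs × P = +358 kJ/mol; total 56 kJ/mol.
The difference is 56 − (0) = 56 kJ/mol, so high-spin lies lower.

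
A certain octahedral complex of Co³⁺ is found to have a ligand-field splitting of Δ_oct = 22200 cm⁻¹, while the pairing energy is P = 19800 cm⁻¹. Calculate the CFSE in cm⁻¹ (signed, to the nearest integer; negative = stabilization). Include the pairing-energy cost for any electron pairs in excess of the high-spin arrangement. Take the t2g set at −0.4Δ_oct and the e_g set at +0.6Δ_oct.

Co sits in group 9; removing 3 electrons leaves Co³⁺ with 9 − 3 = 6 d electrons.
Since Δ_oct = 22200 cm⁻¹ > P = 19800 cm⁻¹, the complex adopts the low-spin configuration.
Configuration: t2g^6 e_g^0.
Orbital CFSE = -2.4Δ_oct = -2.4 × 22200 = -53280 cm⁻¹.
Excess pairs vs high-spin: 3 − 1 = 2; pairing cost = +39600 cm⁻¹.
Net CFSE = -53280 + 39600 = -13680 cm⁻¹.

-13680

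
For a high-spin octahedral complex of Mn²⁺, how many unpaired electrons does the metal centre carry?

Mn sits in group 7; removing 2 electrons leaves Mn²⁺ with 7 − 2 = 5 d electrons.
Configuration: t₂g³ eg², giving 5 unpaired electrons.

5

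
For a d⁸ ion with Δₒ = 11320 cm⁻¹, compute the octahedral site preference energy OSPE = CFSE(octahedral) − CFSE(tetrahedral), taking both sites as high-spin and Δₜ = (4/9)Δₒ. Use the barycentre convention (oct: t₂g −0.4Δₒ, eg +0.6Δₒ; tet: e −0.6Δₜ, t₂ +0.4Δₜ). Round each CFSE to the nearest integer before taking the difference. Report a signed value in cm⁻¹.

-9559

In an octahedral site d⁸ (HS) is t2g^6 e_g^2, giving CFSE(oct) = -1.2Δₒ = -13584 cm⁻¹.
In a tetrahedral site the filling is e^4 t2^4: CFSE(tet) = -0.8Δₜ = -0.8 × (4/9)(11320) = -4025 cm⁻¹.
OSPE = -13584 − (-4025) = -9559 cm⁻¹.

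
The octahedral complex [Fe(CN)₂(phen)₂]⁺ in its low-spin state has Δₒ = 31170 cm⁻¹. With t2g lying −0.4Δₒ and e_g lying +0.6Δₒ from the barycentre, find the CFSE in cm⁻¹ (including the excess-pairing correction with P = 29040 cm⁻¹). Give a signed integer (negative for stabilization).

-4260

Ligand charges: 2×(-1) from CN⁻ and 2×(+0) from phen sum to -2; with overall charge +1, Fe is +3.
Fe³⁺: group 8, so d-count = 8 − 3 = 5.
Configuration: t2g^5 e_g^0.
CFSE(orbital) = 5×(-0.4Δₒ) + 0×(0.6Δₒ) = -2.0Δₒ; with Δₒ = 31170 cm⁻¹ that is -62340 cm⁻¹.
Pairing penalty: 2 pairs vs 0 in the high-spin reference → 2 extra × P = 58080 cm⁻¹.
Overall CFSE = -62340 + 58080 = -4260 cm⁻¹.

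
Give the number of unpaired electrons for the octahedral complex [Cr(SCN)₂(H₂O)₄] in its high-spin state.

Ligand charges: 2×(-1) from SCN⁻ and 4×(+0) from H₂O sum to -2; with overall charge +0, Cr is +2.
Cr is in group 6, so Cr²⁺ is d⁴ (6 − 2 = 4).
Configuration: t₂g³ eg¹, giving 4 unpaired electrons.

4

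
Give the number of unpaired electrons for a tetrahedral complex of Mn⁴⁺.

3

Mn is in group 7, so Mn⁴⁺ is d³ (7 − 4 = 3).
Tetrahedral fields are weak (Δₜ ≈ 4/9 Δₒ), so electrons fill high-spin.
Configuration: e² t₂¹, giving 3 unpaired electrons.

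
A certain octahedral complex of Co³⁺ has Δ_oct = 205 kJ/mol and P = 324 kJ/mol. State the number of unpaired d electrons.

4

Group 9 minus oxidation state +3 gives a d⁶ configuration for Co³⁺.
With Δ_oct < P the complex is high-spin.
That gives t2g^4 e_g^2.
Unpaired electrons: 4.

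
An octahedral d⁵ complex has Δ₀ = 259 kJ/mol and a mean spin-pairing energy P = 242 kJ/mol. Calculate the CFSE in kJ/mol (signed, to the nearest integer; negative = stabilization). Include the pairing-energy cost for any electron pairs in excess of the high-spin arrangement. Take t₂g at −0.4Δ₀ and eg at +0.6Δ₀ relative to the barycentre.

Since Δ₀ = 259 kJ/mol > P = 242 kJ/mol, the complex adopts the low-spin configuration.
Configuration: t₂g⁵ eg⁰.
Orbital CFSE = -2.0Δ₀ = -2.0 × 259 = -518 kJ/mol.
Excess pairs vs high-spin: 2 − 0 = 2; pairing cost = +484 kJ/mol.
Net CFSE = -518 + 484 = -34 kJ/mol.

-34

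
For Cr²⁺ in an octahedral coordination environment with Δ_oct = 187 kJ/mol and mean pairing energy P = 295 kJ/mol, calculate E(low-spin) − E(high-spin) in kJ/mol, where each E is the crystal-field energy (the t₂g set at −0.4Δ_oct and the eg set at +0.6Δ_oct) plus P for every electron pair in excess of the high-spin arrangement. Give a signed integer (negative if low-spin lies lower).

108

Cr is in group 6, so Cr²⁺ is d⁴ (6 − 2 = 4).
High-spin: t₂g³ eg¹, CFSE = -0.6Δ_oct = -112 kJ/mol.
Low-spin: t₂g⁴ eg⁰, orbital CFSE = -1.6Δ_oct = -299 kJ/mol; plus 1 excess pair × P = +295 kJ/mol; total -4 kJ/mol.
The difference is -4 − (-112) = 108 kJ/mol, so high-spin lies lower.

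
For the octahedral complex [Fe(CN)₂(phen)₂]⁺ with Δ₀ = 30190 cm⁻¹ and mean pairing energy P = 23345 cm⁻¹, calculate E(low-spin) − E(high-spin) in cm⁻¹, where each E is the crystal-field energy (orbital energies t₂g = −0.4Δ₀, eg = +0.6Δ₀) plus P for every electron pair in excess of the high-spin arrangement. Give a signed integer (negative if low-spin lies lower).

-13690

Ligand charges: 2×(-1) from CN⁻ and 2×(+0) from phen sum to -2; with overall charge +1, Fe is +3.
Group 8 minus oxidation state +3 gives a d⁵ configuration for Fe³⁺.
High-spin d⁵ fills as t₂g³ eg² with CFSE 3(−0.4) + 2(+0.6) = 0.0Δ₀ = 0 cm⁻¹.
Low-spin: t₂g⁵ eg⁰, orbital CFSE = -2.0Δ₀ = -60380 cm⁻¹; plus 2 excess pairs × P = +46690 cm⁻¹; total -13690 cm⁻¹.
E(LS) − E(HS) = -13690 − (0) = -13690 cm⁻¹.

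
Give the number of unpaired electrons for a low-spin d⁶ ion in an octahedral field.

Configuration: t2g^6 e_g^0, giving 0 unpaired electrons.

0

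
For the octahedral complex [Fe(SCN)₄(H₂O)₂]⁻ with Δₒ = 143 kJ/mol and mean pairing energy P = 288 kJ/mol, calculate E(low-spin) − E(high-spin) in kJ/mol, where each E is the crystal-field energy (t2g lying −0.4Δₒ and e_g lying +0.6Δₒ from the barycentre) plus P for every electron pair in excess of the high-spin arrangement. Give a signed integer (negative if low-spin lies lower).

Ligand charges: 4×(-1) from SCN⁻ and 2×(+0) from H₂O sum to -4; with overall charge -1, Fe is +3.
Group 8 minus oxidation state +3 gives a d⁵ configuration for Fe³⁺.
In the high-spin limit (t2g^3 e_g^2) the orbital term is 0.0Δₒ = 0 kJ/mol, with no excess pairing.
For low-spin the configuration is t2g^5 e_g^0: orbital energy -2.0 × 143 = -286 kJ/mol, and 2 additional pairs relative to high-spin add 576 kJ/mol, giving 290 kJ/mol.
E(LS) − E(HS) = 290 − (0) = 290 kJ/mol.

290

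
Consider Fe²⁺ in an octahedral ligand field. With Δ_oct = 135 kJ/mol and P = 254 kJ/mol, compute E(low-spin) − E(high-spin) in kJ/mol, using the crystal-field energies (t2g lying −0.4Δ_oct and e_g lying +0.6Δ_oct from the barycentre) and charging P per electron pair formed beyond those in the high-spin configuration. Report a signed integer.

Fe is in group 8, so Fe²⁺ is d⁶ (8 − 2 = 6).
High-spin: t2g^4 e_g^2, CFSE = -0.4Δ_oct = -54 kJ/mol.
For low-spin the configuration is t2g^6 e_g^0: orbital energy -2.4 × 135 = -324 kJ/mol, and 2 additional pairs relative to high-spin add 508 kJ/mol, giving 184 kJ/mol.
E(LS) − E(HS) = 184 − (-54) = 238 kJ/mol.

238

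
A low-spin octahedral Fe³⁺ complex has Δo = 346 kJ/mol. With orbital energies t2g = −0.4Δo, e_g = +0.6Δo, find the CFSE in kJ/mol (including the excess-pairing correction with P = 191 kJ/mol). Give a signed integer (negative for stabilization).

-310

Fe is in group 8, so Fe³⁺ is d⁵ (8 − 3 = 5).
Configuration: t2g^5 e_g^0.
The orbital stabilization is -2.0Δo = -2.0 × 346 = -692 kJ/mol.
High-spin d⁵ would be t2g^3 e_g^2 with 0 pairs; low-spin has 2, so 2 excess pairs cost +2P = +382 kJ/mol.
Overall CFSE = -692 + 382 = -310 kJ/mol.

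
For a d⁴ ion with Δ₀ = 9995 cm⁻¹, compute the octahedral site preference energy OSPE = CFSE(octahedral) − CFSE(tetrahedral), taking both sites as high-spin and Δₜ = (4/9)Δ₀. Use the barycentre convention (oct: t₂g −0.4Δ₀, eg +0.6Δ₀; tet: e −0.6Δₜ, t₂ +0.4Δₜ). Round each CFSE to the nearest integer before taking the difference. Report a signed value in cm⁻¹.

Octahedral high-spin t₂g³ eg¹: CFSE = -0.6 × 9995 = -5997 cm⁻¹.
Tetrahedral e² t₂² gives -0.4Δₜ = -0.4 × (4/9) × 9995 = -1777 cm⁻¹.
Subtracting, OSPE = -5997 − (-1777) = -4220 cm⁻¹.

-4220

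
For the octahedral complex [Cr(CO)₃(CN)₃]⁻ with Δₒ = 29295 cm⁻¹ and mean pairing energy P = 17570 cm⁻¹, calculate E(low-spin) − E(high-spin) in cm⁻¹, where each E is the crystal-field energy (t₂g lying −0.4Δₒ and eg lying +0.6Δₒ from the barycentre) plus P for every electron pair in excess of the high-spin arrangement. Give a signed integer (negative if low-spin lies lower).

Ligand charges: 3×(+0) from CO and 3×(-1) from CN⁻ sum to -3; with overall charge -1, Cr is +2.
Group 6 minus oxidation state +2 gives a d⁴ configuration for Cr²⁺.
High-spin: t₂g³ eg¹, CFSE = -0.6Δₒ = -17577 cm⁻¹.
For low-spin the configuration is t₂g⁴ eg⁰: orbital energy -1.6 × 29295 = -46872 cm⁻¹, and 1 additional pair relative to high-spin adds 17570 cm⁻¹, giving -29302 cm⁻¹.
The difference is -29302 − (-17577) = -11725 cm⁻¹, so low-spin lies lower.

-11725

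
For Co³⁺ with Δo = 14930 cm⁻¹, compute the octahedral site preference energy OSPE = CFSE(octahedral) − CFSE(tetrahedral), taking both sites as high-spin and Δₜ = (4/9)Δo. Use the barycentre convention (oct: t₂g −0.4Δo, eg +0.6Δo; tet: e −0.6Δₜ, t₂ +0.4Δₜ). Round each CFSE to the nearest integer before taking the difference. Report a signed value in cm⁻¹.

-1991

Group 9 minus oxidation state +3 gives a d⁶ configuration for Co³⁺.
Octahedral high-spin t₂g⁴ eg²: CFSE = -0.4 × 14930 = -5972 cm⁻¹.
Tetrahedral e³ t₂³ gives -0.6Δₜ = -0.6 × (4/9) × 14930 = -3981 cm⁻¹.
OSPE = -5972 − (-3981) = -1991 cm⁻¹.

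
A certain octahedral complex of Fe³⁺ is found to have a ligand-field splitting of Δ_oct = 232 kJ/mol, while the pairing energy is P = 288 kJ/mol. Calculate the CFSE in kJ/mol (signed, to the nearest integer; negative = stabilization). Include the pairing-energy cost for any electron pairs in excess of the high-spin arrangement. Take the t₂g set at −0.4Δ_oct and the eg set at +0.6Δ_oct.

0

Fe³⁺: group 8, so d-count = 8 − 3 = 5.
With Δ_oct < P the complex is high-spin.
Filling d⁵ accordingly: t₂g³ eg².
Orbital CFSE = 0.0Δ_oct = 0.0 × 232 = 0 kJ/mol.
High-spin has no excess pairs, so no pairing correction applies.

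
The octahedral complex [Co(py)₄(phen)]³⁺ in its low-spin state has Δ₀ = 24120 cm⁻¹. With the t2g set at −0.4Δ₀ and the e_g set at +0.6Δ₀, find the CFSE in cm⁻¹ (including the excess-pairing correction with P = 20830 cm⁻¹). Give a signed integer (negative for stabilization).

Ligand charges: 4×(+0) from py and 1×(+0) from phen sum to +0; with overall charge +3, Co is +3.
Group 9 minus oxidation state +3 gives a d⁶ configuration for Co³⁺.
Electron filling gives t2g^6 e_g^0.
CFSE(orbital) = 6×(-0.4Δ₀) + 0×(0.6Δ₀) = -2.4Δ₀; with Δ₀ = 24120 cm⁻¹ that is -57888 cm⁻¹.
High-spin d⁶ would be t2g^4 e_g^2 with 1 pair; low-spin has 3, so 2 excess pairs cost +2P = +41660 cm⁻¹.
Net CFSE = -57888 + 41660 = -16228 cm⁻¹.

-16228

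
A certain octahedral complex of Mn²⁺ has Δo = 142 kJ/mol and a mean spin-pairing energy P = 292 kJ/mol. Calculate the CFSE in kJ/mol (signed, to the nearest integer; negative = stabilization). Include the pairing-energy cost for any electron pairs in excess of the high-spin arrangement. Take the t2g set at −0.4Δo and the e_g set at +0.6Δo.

0

Mn²⁺: group 7, so d-count = 7 − 2 = 5.
Since Δo = 142 kJ/mol < P = 292 kJ/mol, the complex adopts the high-spin configuration.
That gives t2g^3 e_g^2.
Orbital CFSE = 0.0Δo = 0.0 × 142 = 0 kJ/mol.
High-spin has no excess pairs, so no pairing correction applies.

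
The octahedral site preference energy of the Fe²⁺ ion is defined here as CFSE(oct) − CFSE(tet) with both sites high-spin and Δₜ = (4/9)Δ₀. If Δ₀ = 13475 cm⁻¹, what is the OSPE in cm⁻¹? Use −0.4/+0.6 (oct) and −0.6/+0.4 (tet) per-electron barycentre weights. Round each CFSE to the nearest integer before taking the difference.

Fe sits in group 8; removing 2 electrons leaves Fe²⁺ with 8 − 2 = 6 d electrons.
In an octahedral site d⁶ (HS) is t₂g⁴ eg², giving CFSE(oct) = -0.4Δ₀ = -5390 cm⁻¹.
Tetrahedral: e³ t₂³, CFSE = 3(−0.6) + 3(+0.4) = -0.6Δₜ = -0.6 × (4/9) × 13475 = -3593 cm⁻¹.
Subtracting, OSPE = -5390 − (-3593) = -1797 cm⁻¹.

-1797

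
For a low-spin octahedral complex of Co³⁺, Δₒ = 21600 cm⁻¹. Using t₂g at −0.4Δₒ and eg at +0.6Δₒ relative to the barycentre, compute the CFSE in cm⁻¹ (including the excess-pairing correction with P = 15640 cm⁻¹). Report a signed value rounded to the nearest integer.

-20560

Co sits in group 9; removing 3 electrons leaves Co³⁺ with 9 − 3 = 6 d electrons.
Configuration: t₂g⁶ eg⁰.
Orbital CFSE = 6(-0.4) + 0(0.6) = -2.4Δₒ = -2.4 × 21600 = -51840 cm⁻¹.
Relative to high-spin t₂g⁴ eg² (1 paired), the low-spin configuration has 2 additional pairs, contributing +2 × 15640 = +31280 cm⁻¹.
Net CFSE = -51840 + 31280 = -20560 cm⁻¹.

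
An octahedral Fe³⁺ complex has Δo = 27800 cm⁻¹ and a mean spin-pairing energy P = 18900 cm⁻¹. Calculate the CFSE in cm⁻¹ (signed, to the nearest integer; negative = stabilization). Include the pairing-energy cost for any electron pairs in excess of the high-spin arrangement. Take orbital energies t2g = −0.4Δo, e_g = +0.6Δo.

Fe³⁺: group 8, so d-count = 8 − 3 = 5.
Here Δo > P (27800 > 18900), so the low-spin state is favoured.
That gives t2g^5 e_g^0.
Orbital CFSE = -2.0Δo = -2.0 × 27800 = -55600 cm⁻¹.
Excess pairs vs high-spin: 2 − 0 = 2; pairing cost = +37800 cm⁻¹.
Net CFSE = -55600 + 37800 = -17800 cm⁻¹.

-17800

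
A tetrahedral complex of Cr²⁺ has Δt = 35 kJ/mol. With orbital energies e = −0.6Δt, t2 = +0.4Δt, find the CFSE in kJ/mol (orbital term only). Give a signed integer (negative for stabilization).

-14

Cr²⁺: group 6, so d-count = 6 − 2 = 4.
Tetrahedral fields are weak (Δₜ ≈ 4/9 Δₒ), so electrons fill high-spin.
Configuration: e^2 t2^2.
The orbital stabilization is -0.4Δt = -0.4 × 35 = -14 kJ/mol.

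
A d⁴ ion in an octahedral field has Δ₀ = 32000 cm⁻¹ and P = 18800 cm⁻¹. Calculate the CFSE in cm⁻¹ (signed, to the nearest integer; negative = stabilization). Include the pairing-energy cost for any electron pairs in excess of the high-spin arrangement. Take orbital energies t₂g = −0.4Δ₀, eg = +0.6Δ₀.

-32400

Since Δ₀ = 32000 cm⁻¹ > P = 18800 cm⁻¹, the complex adopts the low-spin configuration.
Filling d⁴ accordingly: t₂g⁴ eg⁰.
Orbital CFSE = -1.6Δ₀ = -1.6 × 32000 = -51200 cm⁻¹.
Excess pairs vs high-spin: 1 − 0 = 1; pairing cost = +18800 cm⁻¹.
Net CFSE = -51200 + 18800 = -32400 cm⁻¹.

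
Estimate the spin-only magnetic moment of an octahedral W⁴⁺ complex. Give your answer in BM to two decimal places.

2.83 BM

W⁴⁺: group 6, so d-count = 6 − 4 = 2.
For octahedral d² the high- and low-spin configurations coincide.
Configuration: t₂g² eg⁰ → 2 unpaired electrons.
μ(spin-only) = √[2(2+2)] = √8 ≈ 2.83 BM.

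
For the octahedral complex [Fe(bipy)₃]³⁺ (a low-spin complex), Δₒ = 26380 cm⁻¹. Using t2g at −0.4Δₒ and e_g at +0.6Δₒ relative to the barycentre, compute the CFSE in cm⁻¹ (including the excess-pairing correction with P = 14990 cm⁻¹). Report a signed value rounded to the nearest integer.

-22780

bipy is neutral, so the +3 overall charge sits on Fe: oxidation state +3.
Group 8 minus oxidation state +3 gives a d⁵ configuration for Fe³⁺.
Configuration: t2g^5 e_g^0.
Orbital CFSE = 5(-0.4) + 0(0.6) = -2.0Δₒ = -2.0 × 26380 = -52760 cm⁻¹.
High-spin d⁵ would be t2g^3 e_g^2 with 0 pairs; low-spin has 2, so 2 excess pairs cost +2P = +29980 cm⁻¹.
Net CFSE = -52760 + 29980 = -22780 cm⁻¹.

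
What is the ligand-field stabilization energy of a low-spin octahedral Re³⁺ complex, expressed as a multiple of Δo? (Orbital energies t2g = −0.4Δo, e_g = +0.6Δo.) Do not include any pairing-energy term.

Re sits in group 7; removing 3 electrons leaves Re³⁺ with 7 − 3 = 4 d electrons.
Configuration: t2g^4 e_g^0.
CFSE = 4(-0.4Δo) + 0(0.6Δo) = -1.6Δo + 0.0Δo = -1.6Δo.

-1.6 Δo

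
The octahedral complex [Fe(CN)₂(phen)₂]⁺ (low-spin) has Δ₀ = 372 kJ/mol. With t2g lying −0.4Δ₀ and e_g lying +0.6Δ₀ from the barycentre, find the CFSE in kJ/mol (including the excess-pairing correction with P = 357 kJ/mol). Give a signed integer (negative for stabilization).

Ligand charges: 2×(-1) from CN⁻ and 2×(+0) from phen sum to -2; with overall charge +1, Fe is +3.
Group 8 minus oxidation state +3 gives a d⁵ configuration for Fe³⁺.
Electron filling gives t2g^5 e_g^0.
Orbital CFSE = 5(-0.4) + 0(0.6) = -2.0Δ₀ = -2.0 × 372 = -744 kJ/mol.
Pairing penalty: 2 pairs vs 0 in the high-spin reference → 2 extra × P = 714 kJ/mol.
Net CFSE = -744 + 714 = -30 kJ/mol.

-30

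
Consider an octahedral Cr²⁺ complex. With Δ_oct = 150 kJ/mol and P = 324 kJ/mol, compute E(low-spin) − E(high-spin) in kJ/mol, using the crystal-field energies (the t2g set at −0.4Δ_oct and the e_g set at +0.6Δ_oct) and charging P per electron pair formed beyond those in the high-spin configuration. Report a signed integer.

174

Cr is in group 6, so Cr²⁺ is d⁴ (6 − 2 = 4).
In the high-spin limit (t2g^3 e_g^1) the orbital term is -0.6Δ_oct = -90 kJ/mol, with no excess pairing.
For low-spin the configuration is t2g^4 e_g^0: orbital energy -1.6 × 150 = -240 kJ/mol, and 1 additional pair relative to high-spin adds 324 kJ/mol, giving 84 kJ/mol.
Thus E(LS) − E(HS) = 174 kJ/mol.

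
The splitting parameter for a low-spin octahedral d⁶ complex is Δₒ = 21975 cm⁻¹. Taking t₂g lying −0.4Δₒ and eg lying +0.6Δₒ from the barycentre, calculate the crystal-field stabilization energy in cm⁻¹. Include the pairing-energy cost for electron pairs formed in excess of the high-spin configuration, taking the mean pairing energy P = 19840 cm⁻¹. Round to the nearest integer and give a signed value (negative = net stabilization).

-13060

The d⁶ electrons fill as t₂g⁶ eg⁰.
CFSE(orbital) = 6×(-0.4Δₒ) + 0×(0.6Δₒ) = -2.4Δₒ; with Δₒ = 21975 cm⁻¹ that is -52740 cm⁻¹.
Relative to high-spin t₂g⁴ eg² (1 paired), the low-spin configuration has 2 additional pairs, contributing +2 × 19840 = +39680 cm⁻¹.
Combining: -52740 + 39680 = -13060 cm⁻¹.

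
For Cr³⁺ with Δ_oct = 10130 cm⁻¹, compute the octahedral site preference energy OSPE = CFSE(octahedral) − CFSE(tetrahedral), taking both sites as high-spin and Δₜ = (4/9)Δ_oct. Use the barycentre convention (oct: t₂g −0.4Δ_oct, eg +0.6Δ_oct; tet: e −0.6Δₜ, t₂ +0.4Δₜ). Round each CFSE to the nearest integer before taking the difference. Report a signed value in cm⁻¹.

-8554

Group 6 minus oxidation state +3 gives a d³ configuration for Cr³⁺.
Octahedral (high-spin): t2g^3 e_g^0, CFSE = 3(−0.4) + 0(+0.6) = -1.2Δ_oct = -1.2 × 10130 = -12156 cm⁻¹.
Tetrahedral e^2 t2^1 gives -0.8Δₜ = -0.8 × (4/9) × 10130 = -3602 cm⁻¹.
OSPE = CFSE(oct) − CFSE(tet) = -12156 − (-3602) = -8554 cm⁻¹.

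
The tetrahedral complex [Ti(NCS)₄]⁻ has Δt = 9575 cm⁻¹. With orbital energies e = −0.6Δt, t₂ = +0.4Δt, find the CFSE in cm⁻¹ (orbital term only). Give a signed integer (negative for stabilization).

-5745

Each NCS⁻ contributes -1; 4 × (-1) = -4. With overall charge -1, Ti is in the +3 oxidation state.
Ti is in group 4, so Ti³⁺ is d¹ (4 − 3 = 1).
With tetrahedral geometry the complex is necessarily high-spin.
Electron filling gives e¹ t₂⁰.
CFSE(orbital) = 1×(-0.6Δt) + 0×(0.4Δt) = -0.6Δt; with Δt = 9575 cm⁻¹ that is -5745 cm⁻¹.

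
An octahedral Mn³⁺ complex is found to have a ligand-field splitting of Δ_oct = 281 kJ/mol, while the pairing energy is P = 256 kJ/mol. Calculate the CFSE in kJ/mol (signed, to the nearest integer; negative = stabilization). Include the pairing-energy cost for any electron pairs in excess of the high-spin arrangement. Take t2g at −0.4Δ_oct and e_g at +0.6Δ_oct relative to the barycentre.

Mn³⁺: group 7, so d-count = 7 − 3 = 4.
With Δ_oct > P the complex is low-spin.
Configuration: t2g^4 e_g^0.
Orbital CFSE = -1.6Δ_oct = -1.6 × 281 = -450 kJ/mol.
Excess pairs vs high-spin: 1 − 0 = 1; pairing cost = +256 kJ/mol.
Net CFSE = -450 + 256 = -194 kJ/mol.

-194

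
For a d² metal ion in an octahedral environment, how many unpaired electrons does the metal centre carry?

2

Configuration: t2g^2 e_g^0, giving 2 unpaired electrons.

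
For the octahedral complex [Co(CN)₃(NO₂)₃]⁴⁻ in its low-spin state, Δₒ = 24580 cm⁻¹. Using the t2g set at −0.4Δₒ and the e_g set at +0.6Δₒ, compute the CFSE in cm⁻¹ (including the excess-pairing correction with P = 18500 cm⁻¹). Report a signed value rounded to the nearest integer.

-25744

Ligand charges: 3×(-1) from CN⁻ and 3×(-1) from NO₂⁻ sum to -6; with overall charge -4, Co is +2.
Co sits in group 9; removing 2 electrons leaves Co²⁺ with 9 − 2 = 7 d electrons.
Electron filling gives t2g^6 e_g^1.
CFSE(orbital) = 6×(-0.4Δₒ) + 1×(0.6Δₒ) = -1.8Δₒ; with Δₒ = 24580 cm⁻¹ that is -44244 cm⁻¹.
High-spin d⁷ would be t2g^5 e_g^2 with 2 pairs; low-spin has 3, so 1 excess pair costs +1P = +18500 cm⁻¹.
Overall CFSE = -44244 + 18500 = -25744 cm⁻¹.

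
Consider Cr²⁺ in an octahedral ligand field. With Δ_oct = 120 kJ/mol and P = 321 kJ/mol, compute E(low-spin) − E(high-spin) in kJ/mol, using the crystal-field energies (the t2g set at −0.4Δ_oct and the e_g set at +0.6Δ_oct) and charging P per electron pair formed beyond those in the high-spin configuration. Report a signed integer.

Cr is in group 6, so Cr²⁺ is d⁴ (6 − 2 = 4).
High-spin: t2g^3 e_g^1, CFSE = -0.6Δ_oct = -72 kJ/mol.
Low-spin: t2g^4 e_g^0, orbital CFSE = -1.6Δ_oct = -192 kJ/mol; plus 1 excess pair × P = +321 kJ/mol; total 129 kJ/mol.
Thus E(LS) − E(HS) = 201 kJ/mol.

201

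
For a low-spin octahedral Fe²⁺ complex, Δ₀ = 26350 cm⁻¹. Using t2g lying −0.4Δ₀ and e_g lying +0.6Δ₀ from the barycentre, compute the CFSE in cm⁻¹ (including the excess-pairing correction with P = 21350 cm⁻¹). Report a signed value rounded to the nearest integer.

Fe sits in group 8; removing 2 electrons leaves Fe²⁺ with 8 − 2 = 6 d electrons.
Configuration: t2g^6 e_g^0.
CFSE(orbital) = 6×(-0.4Δ₀) + 0×(0.6Δ₀) = -2.4Δ₀; with Δ₀ = 26350 cm⁻¹ that is -63240 cm⁻¹.
Relative to high-spin t2g^4 e_g^2 (1 paired), the low-spin configuration has 2 additional pairs, contributing +2 × 21350 = +42700 cm⁻¹.
Combining: -63240 + 42700 = -20540 cm⁻¹.

-20540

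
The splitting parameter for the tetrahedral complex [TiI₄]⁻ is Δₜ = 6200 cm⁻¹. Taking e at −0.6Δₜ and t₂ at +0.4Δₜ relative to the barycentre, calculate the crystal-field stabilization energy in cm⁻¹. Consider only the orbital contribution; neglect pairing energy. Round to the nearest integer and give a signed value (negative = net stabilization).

Each I⁻ contributes -1; 4 × (-1) = -4. With overall charge -1, Ti is in the +3 oxidation state.
Ti sits in group 4; removing 3 electrons leaves Ti³⁺ with 4 − 3 = 1 d electrons.
With tetrahedral geometry the complex is necessarily high-spin.
The d¹ electrons fill as e¹ t₂⁰.
The orbital stabilization is -0.6Δₜ = -0.6 × 6200 = -3720 cm⁻¹.

-3720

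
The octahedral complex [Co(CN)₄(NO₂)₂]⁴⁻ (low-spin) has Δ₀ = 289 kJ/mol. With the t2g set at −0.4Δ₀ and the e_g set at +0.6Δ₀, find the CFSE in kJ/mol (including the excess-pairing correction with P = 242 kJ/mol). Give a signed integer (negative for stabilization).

Ligand charges: 4×(-1) from CN⁻ and 2×(-1) from NO₂⁻ sum to -6; with overall charge -4, Co is +2.
Group 9 minus oxidation state +2 gives a d⁷ configuration for Co²⁺.
Configuration: t2g^6 e_g^1.
CFSE(orbital) = 6×(-0.4Δ₀) + 1×(0.6Δ₀) = -1.8Δ₀; with Δ₀ = 289 kJ/mol that is -520 kJ/mol.
High-spin d⁷ would be t2g^5 e_g^2 with 2 pairs; low-spin has 3, so 1 excess pair costs +1P = +242 kJ/mol.
Net CFSE = -520 + 242 = -278 kJ/mol.

-278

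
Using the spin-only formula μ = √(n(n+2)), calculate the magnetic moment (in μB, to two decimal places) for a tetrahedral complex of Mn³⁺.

4.90 μB

Group 7 minus oxidation state +3 gives a d⁴ configuration for Mn³⁺.
With tetrahedral geometry the complex is necessarily high-spin.
Configuration: e^2 t2^2 → 4 unpaired electrons.
μ(spin-only) = √[4(4+2)] = √24 ≈ 4.90 μB.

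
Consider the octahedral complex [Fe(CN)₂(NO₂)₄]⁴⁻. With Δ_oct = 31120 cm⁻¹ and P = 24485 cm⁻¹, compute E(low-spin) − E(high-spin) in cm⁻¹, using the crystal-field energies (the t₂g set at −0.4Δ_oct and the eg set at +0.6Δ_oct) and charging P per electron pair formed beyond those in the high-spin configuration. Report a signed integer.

-13270

Ligand charges: 2×(-1) from CN⁻ and 4×(-1) from NO₂⁻ sum to -6; with overall charge -4, Fe is +2.
Group 8 minus oxidation state +2 gives a d⁶ configuration for Fe²⁺.
In the high-spin limit (t₂g⁴ eg²) the orbital term is -0.4Δ_oct = -12448 cm⁻¹, with no excess pairing.
For low-spin the configuration is t₂g⁶ eg⁰: orbital energy -2.4 × 31120 = -74688 cm⁻¹, and 2 additional pairs relative to high-spin add 48970 cm⁻¹, giving -25718 cm⁻¹.
Thus E(LS) − E(HS) = -13270 cm⁻¹.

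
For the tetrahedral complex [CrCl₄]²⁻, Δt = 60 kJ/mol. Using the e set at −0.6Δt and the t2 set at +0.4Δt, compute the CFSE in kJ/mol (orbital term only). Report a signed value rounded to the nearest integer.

Each Cl⁻ contributes -1; 4 × (-1) = -4. With overall charge -2, Cr is in the +2 oxidation state.
Group 6 minus oxidation state +2 gives a d⁴ configuration for Cr²⁺.
Tetrahedral splitting is small, so the complex is high-spin.
The d⁴ electrons fill as e^2 t2^2.
Orbital CFSE = 2(-0.6) + 2(0.4) = -0.4Δt = -0.4 × 60 = -24 kJ/mol.

-24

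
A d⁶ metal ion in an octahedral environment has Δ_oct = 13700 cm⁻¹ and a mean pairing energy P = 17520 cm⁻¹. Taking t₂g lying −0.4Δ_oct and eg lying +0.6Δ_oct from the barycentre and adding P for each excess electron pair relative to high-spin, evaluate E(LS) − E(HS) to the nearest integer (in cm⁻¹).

High-spin: t₂g⁴ eg², CFSE = -0.4Δ_oct = -5480 cm⁻¹.
Low-spin: t₂g⁶ eg⁰, orbital CFSE = -2.4Δ_oct = -32880 cm⁻¹; plus 2 excess pairs × P = +35040 cm⁻¹; total 2160 cm⁻¹.
The difference is 2160 − (-5480) = 7640 cm⁻¹, so high-spin lies lower.

7640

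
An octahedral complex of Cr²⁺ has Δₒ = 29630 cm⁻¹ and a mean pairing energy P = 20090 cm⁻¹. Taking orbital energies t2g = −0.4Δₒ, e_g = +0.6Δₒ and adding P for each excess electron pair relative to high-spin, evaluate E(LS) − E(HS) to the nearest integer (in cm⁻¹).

-9540

Cr sits in group 6; removing 2 electrons leaves Cr²⁺ with 6 − 2 = 4 d electrons.
High-spin: t2g^3 e_g^1, CFSE = -0.6Δₒ = -17778 cm⁻¹.
For low-spin the configuration is t2g^4 e_g^0: orbital energy -1.6 × 29630 = -47408 cm⁻¹, and 1 additional pair relative to high-spin adds 20090 cm⁻¹, giving -27318 cm⁻¹.
The difference is -27318 − (-17778) = -9540 cm⁻¹, so low-spin lies lower.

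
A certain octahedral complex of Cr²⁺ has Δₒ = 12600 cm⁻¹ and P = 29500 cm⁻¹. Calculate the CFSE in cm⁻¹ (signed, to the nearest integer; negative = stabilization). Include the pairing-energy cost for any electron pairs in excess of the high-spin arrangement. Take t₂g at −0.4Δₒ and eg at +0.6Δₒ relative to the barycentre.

-7560

Cr²⁺: group 6, so d-count = 6 − 2 = 4.
Δₒ < P, so pairing is avoided: the ground state is high-spin.
Configuration: t₂g³ eg¹.
Orbital CFSE = -0.6Δₒ = -0.6 × 12600 = -7560 cm⁻¹.
High-spin has no excess pairs, so no pairing correction applies.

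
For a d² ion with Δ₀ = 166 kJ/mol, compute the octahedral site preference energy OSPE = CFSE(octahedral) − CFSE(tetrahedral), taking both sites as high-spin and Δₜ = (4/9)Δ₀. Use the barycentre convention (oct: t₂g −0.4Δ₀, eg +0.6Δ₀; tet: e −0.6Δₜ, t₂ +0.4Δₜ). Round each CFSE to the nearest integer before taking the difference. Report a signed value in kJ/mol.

In an octahedral site d² (HS) is t2g^2 e_g^0, giving CFSE(oct) = -0.8Δ₀ = -133 kJ/mol.
Tetrahedral e^2 t2^0 gives -1.2Δₜ = -1.2 × (4/9) × 166 = -89 kJ/mol.
OSPE = -133 − (-89) = -44 kJ/mol.

-44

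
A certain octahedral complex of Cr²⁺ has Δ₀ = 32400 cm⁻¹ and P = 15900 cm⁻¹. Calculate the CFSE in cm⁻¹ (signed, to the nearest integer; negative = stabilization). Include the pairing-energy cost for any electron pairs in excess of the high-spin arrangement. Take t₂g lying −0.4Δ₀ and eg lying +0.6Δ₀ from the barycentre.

Cr is in group 6, so Cr²⁺ is d⁴ (6 − 2 = 4).
Here Δ₀ > P (32400 > 15900), so the low-spin state is favoured.
Filling d⁴ accordingly: t₂g⁴ eg⁰.
Orbital CFSE = -1.6Δ₀ = -1.6 × 32400 = -51840 cm⁻¹.
Excess pairs vs high-spin: 1 − 0 = 1; pairing cost = +15900 cm⁻¹.
Net CFSE = -51840 + 15900 = -35940 cm⁻¹.

-35940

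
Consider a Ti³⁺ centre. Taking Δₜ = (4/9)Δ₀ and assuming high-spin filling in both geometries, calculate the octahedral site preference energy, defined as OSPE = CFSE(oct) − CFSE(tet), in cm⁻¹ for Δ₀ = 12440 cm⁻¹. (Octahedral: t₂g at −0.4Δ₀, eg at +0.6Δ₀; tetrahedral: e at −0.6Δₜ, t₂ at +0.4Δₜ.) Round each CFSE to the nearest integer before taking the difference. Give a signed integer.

Group 4 minus oxidation state +3 gives a d¹ configuration for Ti³⁺.
Octahedral (high-spin): t₂g¹ eg⁰, CFSE = 1(−0.4) + 0(+0.6) = -0.4Δ₀ = -0.4 × 12440 = -4976 cm⁻¹.
Tetrahedral: e¹ t₂⁰, CFSE = 1(−0.6) + 0(+0.4) = -0.6Δₜ = -0.6 × (4/9) × 12440 = -3317 cm⁻¹.
OSPE = -4976 − (-3317) = -1659 cm⁻¹.

-1659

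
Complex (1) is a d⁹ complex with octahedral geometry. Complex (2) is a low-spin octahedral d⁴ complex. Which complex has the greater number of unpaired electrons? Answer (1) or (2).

(1): t₂g⁶ eg³ → 1 unpaired.
(2): t₂g⁴ eg⁰ → 2 unpaired.
So (2) has more unpaired electrons.

(2)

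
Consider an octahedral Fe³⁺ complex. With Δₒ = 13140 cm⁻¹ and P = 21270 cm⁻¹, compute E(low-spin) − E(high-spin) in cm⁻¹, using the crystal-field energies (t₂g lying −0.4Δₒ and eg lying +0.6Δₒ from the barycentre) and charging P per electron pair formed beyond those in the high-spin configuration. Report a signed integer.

Fe sits in group 8; removing 3 electrons leaves Fe³⁺ with 8 − 3 = 5 d electrons.
High-spin d⁵ fills as t₂g³ eg² with CFSE 3(−0.4) + 2(+0.6) = 0.0Δₒ = 0 cm⁻¹.
Low-spin: t₂g⁵ eg⁰, orbital CFSE = -2.0Δₒ = -26280 cm⁻¹; plus 2 excess pairs × P = +42540 cm⁻¹; total 16260 cm⁻¹.
Thus E(LS) − E(HS) = 16260 cm⁻¹.

16260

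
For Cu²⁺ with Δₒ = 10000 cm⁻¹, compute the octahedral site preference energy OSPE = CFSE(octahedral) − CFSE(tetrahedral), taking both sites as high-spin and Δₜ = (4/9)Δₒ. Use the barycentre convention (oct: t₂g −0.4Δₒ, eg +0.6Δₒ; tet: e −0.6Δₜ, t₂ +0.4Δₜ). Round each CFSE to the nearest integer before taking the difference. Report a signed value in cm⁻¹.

Cu is in group 11, so Cu²⁺ is d⁹ (11 − 2 = 9).
Octahedral (high-spin): t₂g⁶ eg³, CFSE = 6(−0.4) + 3(+0.6) = -0.6Δₒ = -0.6 × 10000 = -6000 cm⁻¹.
Tetrahedral e⁴ t₂⁵ gives -0.4Δₜ = -0.4 × (4/9) × 10000 = -1778 cm⁻¹.
OSPE = CFSE(oct) − CFSE(tet) = -6000 − (-1778) = -4222 cm⁻¹.

-4222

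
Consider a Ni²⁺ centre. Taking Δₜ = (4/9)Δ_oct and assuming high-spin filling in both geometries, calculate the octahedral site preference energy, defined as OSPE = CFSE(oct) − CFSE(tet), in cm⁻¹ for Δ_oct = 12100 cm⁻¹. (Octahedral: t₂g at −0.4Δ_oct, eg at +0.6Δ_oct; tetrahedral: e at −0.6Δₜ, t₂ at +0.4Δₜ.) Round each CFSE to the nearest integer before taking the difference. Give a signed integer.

-10218

Group 10 minus oxidation state +2 gives a d⁸ configuration for Ni²⁺.
Octahedral (high-spin): t2g^6 e_g^2, CFSE = 6(−0.4) + 2(+0.6) = -1.2Δ_oct = -1.2 × 12100 = -14520 cm⁻¹.
In a tetrahedral site the filling is e^4 t2^4: CFSE(tet) = -0.8Δₜ = -0.8 × (4/9)(12100) = -4302 cm⁻¹.
OSPE = -14520 − (-4302) = -10218 cm⁻¹.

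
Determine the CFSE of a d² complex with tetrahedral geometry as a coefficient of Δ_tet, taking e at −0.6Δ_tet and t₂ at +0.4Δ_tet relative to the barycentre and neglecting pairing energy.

-1.2 Δ_tet

Tetrahedral splitting is small, so the complex is high-spin.
Configuration: e² t₂⁰.
CFSE = 2(-0.6Δ_tet) + 0(0.4Δ_tet) = -1.2Δ_tet + 0.0Δ_tet = -1.2Δ_tet.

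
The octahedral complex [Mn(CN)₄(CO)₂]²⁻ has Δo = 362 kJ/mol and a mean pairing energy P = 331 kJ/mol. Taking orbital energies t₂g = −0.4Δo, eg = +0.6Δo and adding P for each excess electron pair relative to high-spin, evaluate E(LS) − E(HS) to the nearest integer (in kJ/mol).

-62

Ligand charges: 4×(-1) from CN⁻ and 2×(+0) from CO sum to -4; with overall charge -2, Mn is +2.
Group 7 minus oxidation state +2 gives a d⁵ configuration for Mn²⁺.
In the high-spin limit (t₂g³ eg²) the orbital term is 0.0Δo = 0 kJ/mol, with no excess pairing.
Low-spin: t₂g⁵ eg⁰, orbital CFSE = -2.0Δo = -724 kJ/mol; plus 2 excess pairs × P = +662 kJ/mol; total -62 kJ/mol.
E(LS) − E(HS) = -62 − (0) = -62 kJ/mol.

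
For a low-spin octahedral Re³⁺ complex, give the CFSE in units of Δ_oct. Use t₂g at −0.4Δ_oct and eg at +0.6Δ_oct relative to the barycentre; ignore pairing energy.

Re is in group 7, so Re³⁺ is d⁴ (7 − 3 = 4).
Configuration: t₂g⁴ eg⁰.
CFSE = 4(-0.4Δ_oct) + 0(0.6Δ_oct) = -1.6Δ_oct + 0.0Δ_oct = -1.6Δ_oct.

-1.6 Δ_oct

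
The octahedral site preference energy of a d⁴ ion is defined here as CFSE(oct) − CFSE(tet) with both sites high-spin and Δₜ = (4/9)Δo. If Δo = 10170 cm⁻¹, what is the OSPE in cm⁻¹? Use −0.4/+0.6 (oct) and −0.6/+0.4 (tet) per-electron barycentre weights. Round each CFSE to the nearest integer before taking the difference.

-4294

Octahedral (high-spin): t2g^3 e_g^1, CFSE = 3(−0.4) + 1(+0.6) = -0.6Δo = -0.6 × 10170 = -6102 cm⁻¹.
Tetrahedral: e^2 t2^2, CFSE = 2(−0.6) + 2(+0.4) = -0.4Δₜ = -0.4 × (4/9) × 10170 = -1808 cm⁻¹.
Subtracting, OSPE = -6102 − (-1808) = -4294 cm⁻¹.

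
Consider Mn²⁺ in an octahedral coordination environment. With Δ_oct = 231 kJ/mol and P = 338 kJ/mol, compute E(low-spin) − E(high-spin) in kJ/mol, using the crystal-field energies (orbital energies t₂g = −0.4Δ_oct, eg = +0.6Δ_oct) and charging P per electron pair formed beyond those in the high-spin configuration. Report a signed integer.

214

Mn²⁺: group 7, so d-count = 7 − 2 = 5.
High-spin: t₂g³ eg², CFSE = 0.0Δ_oct = 0 kJ/mol.
Low-spin: t₂g⁵ eg⁰, orbital CFSE = -2.0Δ_oct = -462 kJ/mol; plus 2 excess pairs × P = +676 kJ/mol; total 214 kJ/mol.
The difference is 214 − (0) = 214 kJ/mol, so high-spin lies lower.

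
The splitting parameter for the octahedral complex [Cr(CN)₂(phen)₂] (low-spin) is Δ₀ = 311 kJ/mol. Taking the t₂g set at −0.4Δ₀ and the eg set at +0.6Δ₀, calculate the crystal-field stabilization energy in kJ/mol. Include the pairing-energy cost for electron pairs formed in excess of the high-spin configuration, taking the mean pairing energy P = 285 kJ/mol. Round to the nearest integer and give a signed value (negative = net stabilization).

-213

Ligand charges: 2×(-1) from CN⁻ and 2×(+0) from phen sum to -2; with overall charge +0, Cr is +2.
Cr sits in group 6; removing 2 electrons leaves Cr²⁺ with 6 − 2 = 4 d electrons.
The d⁴ electrons fill as t₂g⁴ eg⁰.
Orbital CFSE = 4(-0.4) + 0(0.6) = -1.6Δ₀ = -1.6 × 311 = -498 kJ/mol.
Pairing penalty: 1 pair vs 0 in the high-spin reference → 1 extra × P = 285 kJ/mol.
Net CFSE = -498 + 285 = -213 kJ/mol.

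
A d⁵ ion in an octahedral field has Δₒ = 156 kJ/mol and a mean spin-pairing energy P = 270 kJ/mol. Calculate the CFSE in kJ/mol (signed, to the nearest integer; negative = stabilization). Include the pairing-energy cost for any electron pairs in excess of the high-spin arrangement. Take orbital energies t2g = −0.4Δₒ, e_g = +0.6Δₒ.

Δₒ < P, so pairing is avoided: the ground state is high-spin.
Configuration: t2g^3 e_g^2.
Orbital CFSE = 0.0Δₒ = 0.0 × 156 = 0 kJ/mol.
High-spin has no excess pairs, so no pairing correction applies.

0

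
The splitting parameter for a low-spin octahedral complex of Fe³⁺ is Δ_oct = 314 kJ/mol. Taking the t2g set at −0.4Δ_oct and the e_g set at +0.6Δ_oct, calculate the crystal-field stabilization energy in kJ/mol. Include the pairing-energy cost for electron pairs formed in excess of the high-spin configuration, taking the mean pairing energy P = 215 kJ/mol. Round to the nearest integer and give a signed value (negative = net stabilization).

-198

Group 8 minus oxidation state +3 gives a d⁵ configuration for Fe³⁺.
Configuration: t2g^5 e_g^0.
The orbital stabilization is -2.0Δ_oct = -2.0 × 314 = -628 kJ/mol.
High-spin d⁵ would be t2g^3 e_g^2 with 0 pairs; low-spin has 2, so 2 excess pairs cost +2P = +430 kJ/mol.
Overall CFSE = -628 + 430 = -198 kJ/mol.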